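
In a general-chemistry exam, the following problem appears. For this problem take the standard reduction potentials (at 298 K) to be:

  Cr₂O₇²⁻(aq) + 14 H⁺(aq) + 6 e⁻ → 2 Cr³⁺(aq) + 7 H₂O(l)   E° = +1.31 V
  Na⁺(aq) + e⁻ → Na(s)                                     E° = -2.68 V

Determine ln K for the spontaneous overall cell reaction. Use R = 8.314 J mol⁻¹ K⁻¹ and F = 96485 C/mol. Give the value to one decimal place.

932.3

Cathode: Cr₂O₇²⁻/Cr³⁺; anode: Na⁺/Na. E°cell = (+1.31) − (-2.68) = +3.99 V, with n = 6.
ΔG° = −nFE° = −RT ln K, so ln K = nFE°/(RT) = (6)(96485)(+3.99) / ((8.314)(298)) = 932.304.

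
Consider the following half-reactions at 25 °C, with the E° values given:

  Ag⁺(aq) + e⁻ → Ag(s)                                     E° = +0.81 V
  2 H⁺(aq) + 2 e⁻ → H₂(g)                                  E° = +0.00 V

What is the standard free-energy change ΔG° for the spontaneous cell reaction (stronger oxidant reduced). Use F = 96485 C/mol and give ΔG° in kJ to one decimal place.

Ag⁺/Ag (E° = +0.81 V) is the cathode; H⁺/H₂ (E° = +0.00 V) is the anode, so E°cell = +0.81 V.
Balancing electrons gives n = 2 (lcm of 1 and 2).
ΔG° = −nFE° = −(2)(96485)(+0.81) = -156,306 J = -156.3 kJ.

-156.3 kJ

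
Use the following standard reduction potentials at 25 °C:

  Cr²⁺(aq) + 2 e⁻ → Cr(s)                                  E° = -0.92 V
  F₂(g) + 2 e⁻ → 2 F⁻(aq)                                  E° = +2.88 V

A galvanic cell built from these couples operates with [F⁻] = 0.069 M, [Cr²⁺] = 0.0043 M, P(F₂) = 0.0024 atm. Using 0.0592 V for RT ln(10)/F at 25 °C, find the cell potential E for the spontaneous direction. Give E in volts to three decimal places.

F₂/F⁻ is the cathode (higher E°), Cr²⁺/Cr the anode: E°cell = +2.88 − (-0.92) = +3.80 V, n = 2.
Overall: F₂(g) + Cr(s) → 2 F⁻(aq) + Cr²⁺(aq)
Q = [F⁻]^2·[Cr²⁺] / (P(F₂)); log Q = -2.069.
E = E° − (0.0592/n) log Q = +3.80 − (0.0592/2)(-2.069) = +3.861 V.

+3.861 V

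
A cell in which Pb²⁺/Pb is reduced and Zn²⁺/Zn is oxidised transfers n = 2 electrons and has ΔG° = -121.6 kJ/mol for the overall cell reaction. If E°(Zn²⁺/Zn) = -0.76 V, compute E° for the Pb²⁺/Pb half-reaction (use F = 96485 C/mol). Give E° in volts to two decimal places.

E°cell = −ΔG°/(nF) = −(-121.6×10³)/((2)(96485)) = +0.630 V.
Since Pb²⁺/Pb is the cathode and Zn²⁺/Zn the anode, E°cell = E°(Pb²⁺/Pb) − E°(Zn²⁺/Zn).
So E°(Pb²⁺/Pb) = E°cell + E°(Zn²⁺/Zn) = +0.630 + (-0.76) = -0.13 V.

-0.13 V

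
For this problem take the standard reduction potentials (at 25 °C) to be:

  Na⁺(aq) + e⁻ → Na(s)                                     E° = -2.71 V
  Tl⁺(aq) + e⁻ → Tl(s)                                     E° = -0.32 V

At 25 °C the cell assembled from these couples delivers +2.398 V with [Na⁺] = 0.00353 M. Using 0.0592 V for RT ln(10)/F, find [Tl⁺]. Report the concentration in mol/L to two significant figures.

Tl⁺/Tl is the cathode, Na⁺/Na the anode: E°cell = +2.39 V, n = 1.
Overall reaction: Tl⁺(aq) + Na(s) → Tl(s) + Na⁺(aq); Q = [Na⁺]^1/[Tl⁺]^1.
From E = E° − (0.0592/n) log Q: log Q = (E° − E)·n/0.0592 = (+2.39 − (+2.398))·1/0.0592 = -0.1351.
So 1·log[Tl⁺] = 1·log(0.00353) − log Q = -2.4522 − (-0.1351) = -2.3171; [Tl⁺] = 10^(-2.3171) ≈ 0.0048 M.

0.0048 M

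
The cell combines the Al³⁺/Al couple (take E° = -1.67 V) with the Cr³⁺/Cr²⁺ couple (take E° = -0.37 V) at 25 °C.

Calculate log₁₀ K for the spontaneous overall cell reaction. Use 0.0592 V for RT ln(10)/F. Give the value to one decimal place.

65.9

Cathode: Cr³⁺/Cr²⁺; anode: Al³⁺/Al. E°cell = +1.30 V, n = 3.
log K = nE°cell / 0.0592 = (3)(+1.30) / 0.0592 = 65.9.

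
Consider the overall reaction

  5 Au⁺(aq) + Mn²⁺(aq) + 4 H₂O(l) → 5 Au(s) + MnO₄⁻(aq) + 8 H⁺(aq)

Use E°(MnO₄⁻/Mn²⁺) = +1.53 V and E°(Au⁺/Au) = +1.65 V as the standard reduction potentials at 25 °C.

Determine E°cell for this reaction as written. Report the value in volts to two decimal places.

+0.12 V

The Au⁺/Au couple has the higher reduction potential, so it is the cathode; MnO₄⁻/Mn²⁺ is oxidised at the anode.
E°cell = E°(cathode) − E°(anode) = (+1.65) − (+1.53) = +0.12 V.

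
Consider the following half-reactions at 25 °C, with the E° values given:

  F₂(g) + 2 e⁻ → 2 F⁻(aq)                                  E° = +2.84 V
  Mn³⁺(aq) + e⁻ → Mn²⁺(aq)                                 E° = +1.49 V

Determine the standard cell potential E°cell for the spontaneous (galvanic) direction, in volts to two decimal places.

+1.35 V

The F₂/F⁻ couple has the higher reduction potential, so it is the cathode; Mn³⁺/Mn²⁺ is oxidised at the anode.
E°cell = E°(cathode) − E°(anode) = (+2.84) − (+1.49) = +1.35 V.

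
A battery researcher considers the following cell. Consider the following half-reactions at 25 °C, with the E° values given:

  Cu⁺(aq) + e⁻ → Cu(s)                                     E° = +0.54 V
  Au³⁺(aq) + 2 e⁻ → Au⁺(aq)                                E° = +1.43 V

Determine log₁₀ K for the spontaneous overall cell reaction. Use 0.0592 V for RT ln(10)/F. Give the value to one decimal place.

30.1

Cathode: Au³⁺/Au⁺; anode: Cu⁺/Cu. E°cell = +0.89 V, n = 2.
log K = nE°cell / 0.0592 = (2)(+0.89) / 0.0592 = 30.1.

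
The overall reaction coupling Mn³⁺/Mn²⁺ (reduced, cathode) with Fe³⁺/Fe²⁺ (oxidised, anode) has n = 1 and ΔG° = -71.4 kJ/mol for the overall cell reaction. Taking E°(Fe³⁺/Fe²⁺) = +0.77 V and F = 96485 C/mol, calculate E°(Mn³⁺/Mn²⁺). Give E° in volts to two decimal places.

+1.51 V

E°cell = −ΔG°/(nF) = −(-71.4×10³)/((1)(96485)) = +0.740 V.
Since Mn³⁺/Mn²⁺ is the cathode and Fe³⁺/Fe²⁺ the anode, E°cell = E°(Mn³⁺/Mn²⁺) − E°(Fe³⁺/Fe²⁺).
So E°(Mn³⁺/Mn²⁺) = E°cell + E°(Fe³⁺/Fe²⁺) = +0.740 + (+0.77) = +1.51 V.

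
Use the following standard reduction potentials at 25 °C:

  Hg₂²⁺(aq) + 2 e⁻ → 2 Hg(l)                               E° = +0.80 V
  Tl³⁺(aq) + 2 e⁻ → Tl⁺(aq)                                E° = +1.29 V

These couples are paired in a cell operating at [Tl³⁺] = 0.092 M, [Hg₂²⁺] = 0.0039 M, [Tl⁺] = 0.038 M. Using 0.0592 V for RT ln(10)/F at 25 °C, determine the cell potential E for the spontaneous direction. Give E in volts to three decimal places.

+0.573 V

Tl³⁺/Tl⁺ is the cathode (higher E°), Hg₂²⁺/Hg the anode: E°cell = +1.29 − (+0.80) = +0.49 V, n = 2.
Overall: Tl³⁺(aq) + 2 Hg(l) → Tl⁺(aq) + Hg₂²⁺(aq)
Q = [Tl⁺]·[Hg₂²⁺] / ([Tl³⁺]); log Q = -2.793.
E = E° − (0.0592/n) log Q = +0.49 − (0.0592/2)(-2.793) = +0.573 V.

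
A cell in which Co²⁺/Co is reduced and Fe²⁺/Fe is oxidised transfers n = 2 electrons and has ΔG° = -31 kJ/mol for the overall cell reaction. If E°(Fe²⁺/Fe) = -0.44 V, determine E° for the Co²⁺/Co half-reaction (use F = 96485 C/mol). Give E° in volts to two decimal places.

E°cell = −ΔG°/(nF) = −(-31×10³)/((2)(96485)) = +0.161 V.
Since Co²⁺/Co is the cathode and Fe²⁺/Fe the anode, E°cell = E°(Co²⁺/Co) − E°(Fe²⁺/Fe).
So E°(Co²⁺/Co) = E°cell + E°(Fe²⁺/Fe) = +0.161 + (-0.44) = -0.28 V.

-0.28 V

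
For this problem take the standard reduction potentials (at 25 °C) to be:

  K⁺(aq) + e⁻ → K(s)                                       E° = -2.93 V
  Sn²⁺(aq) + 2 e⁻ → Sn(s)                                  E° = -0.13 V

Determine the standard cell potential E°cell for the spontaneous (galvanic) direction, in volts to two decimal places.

+2.80 V

The Sn²⁺/Sn couple has the higher reduction potential, so it is the cathode; K⁺/K is oxidised at the anode.
E°cell = E°(cathode) − E°(anode) = (-0.13) − (-2.93) = +2.80 V.
Since E°cell > 0, the reaction is spontaneous under standard conditions.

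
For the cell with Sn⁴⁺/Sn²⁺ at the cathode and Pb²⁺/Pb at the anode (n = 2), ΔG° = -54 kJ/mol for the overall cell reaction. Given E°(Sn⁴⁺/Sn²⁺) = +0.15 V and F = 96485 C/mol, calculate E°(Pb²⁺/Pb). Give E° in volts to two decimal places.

E°cell = −ΔG°/(nF) = −(-54×10³)/((2)(96485)) = +0.280 V.
Since Sn⁴⁺/Sn²⁺ is the cathode and Pb²⁺/Pb the anode, E°cell = E°(Sn⁴⁺/Sn²⁺) − E°(Pb²⁺/Pb).
So E°(Pb²⁺/Pb) = E°(Sn⁴⁺/Sn²⁺) − E°cell = (+0.15) − (+0.280) = -0.13 V.

-0.13 V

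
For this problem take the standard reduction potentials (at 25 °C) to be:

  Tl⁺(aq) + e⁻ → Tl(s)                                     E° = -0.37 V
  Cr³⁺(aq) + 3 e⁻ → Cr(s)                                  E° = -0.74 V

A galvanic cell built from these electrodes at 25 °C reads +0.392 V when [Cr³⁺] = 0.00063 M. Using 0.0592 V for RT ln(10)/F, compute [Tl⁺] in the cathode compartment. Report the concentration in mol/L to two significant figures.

0.20 M

Tl⁺/Tl is the cathode, Cr³⁺/Cr the anode: E°cell = +0.37 V, n = 3.
Overall reaction: 3 Tl⁺(aq) + Cr(s) → 3 Tl(s) + Cr³⁺(aq); Q = [Cr³⁺]^1/[Tl⁺]^3.
From E = E° − (0.0592/n) log Q: log Q = (E° − E)·n/0.0592 = (+0.37 − (+0.392))·3/0.0592 = -1.1149.
So 3·log[Tl⁺] = 1·log(0.00063) − log Q = -3.2007 − (-1.1149) = -2.0858; log[Tl⁺] = -2.0858 / 3 = -0.6953; [Tl⁺] = 10^(-0.6953) ≈ 0.20 M.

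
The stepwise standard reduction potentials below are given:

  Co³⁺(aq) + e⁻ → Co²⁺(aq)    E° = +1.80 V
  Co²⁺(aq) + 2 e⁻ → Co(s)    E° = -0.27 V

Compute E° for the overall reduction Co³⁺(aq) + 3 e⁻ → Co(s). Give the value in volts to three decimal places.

Adding the free-energy changes (−nFE°) of the two steps gives −n₃FE°₃ = −n₁FE°₁ − n₂FE°₂.
E°₃ = (1×+1.80 + 2×-0.27) / 3 = (+1.260) / 3 = +0.420 V.
E° values themselves are not directly additive — weighting by electron count is essential.

+0.420 V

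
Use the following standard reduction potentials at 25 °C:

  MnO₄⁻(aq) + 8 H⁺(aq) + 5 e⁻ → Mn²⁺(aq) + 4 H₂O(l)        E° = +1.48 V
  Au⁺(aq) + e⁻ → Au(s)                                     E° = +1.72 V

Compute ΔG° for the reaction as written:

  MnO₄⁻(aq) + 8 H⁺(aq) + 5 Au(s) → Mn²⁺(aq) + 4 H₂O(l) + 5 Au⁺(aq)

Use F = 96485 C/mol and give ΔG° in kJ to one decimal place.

As written, MnO₄⁻/Mn²⁺ is reduced (cathode) and Au⁺/Au is oxidised (anode), so E°cell = (+1.48) − (+1.72) = -0.24 V.
Balancing electrons gives n = 5.
ΔG° = −nFE° = −(5)(96485)(-0.24) = 115,782 J = +115.8 kJ.

+115.8 kJ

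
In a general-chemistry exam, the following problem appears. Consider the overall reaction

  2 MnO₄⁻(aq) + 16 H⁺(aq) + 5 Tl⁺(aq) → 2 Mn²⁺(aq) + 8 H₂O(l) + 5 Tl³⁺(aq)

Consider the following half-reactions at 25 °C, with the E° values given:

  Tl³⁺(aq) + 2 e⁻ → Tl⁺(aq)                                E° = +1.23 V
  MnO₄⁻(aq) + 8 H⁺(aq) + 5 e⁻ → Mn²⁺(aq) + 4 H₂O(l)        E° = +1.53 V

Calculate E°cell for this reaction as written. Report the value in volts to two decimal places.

The MnO₄⁻/Mn²⁺ couple has the higher reduction potential, so it is the cathode; Tl³⁺/Tl⁺ is oxidised at the anode.
E°cell = E°(cathode) − E°(anode) = (+1.53) − (+1.23) = +0.30 V.
Since E°cell > 0, the reaction is spontaneous under standard conditions.

+0.30 V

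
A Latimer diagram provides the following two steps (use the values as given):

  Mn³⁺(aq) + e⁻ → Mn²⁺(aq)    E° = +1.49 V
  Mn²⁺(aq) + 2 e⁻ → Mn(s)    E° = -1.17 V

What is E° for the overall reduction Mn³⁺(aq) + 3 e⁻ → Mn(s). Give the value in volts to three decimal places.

-0.283 V

Since ΔG° = −nFE° is additive over sequential reductions, n₃E°₃ = n₁E°₁ + n₂E°₂.
E°₃ = (1×+1.49 + 2×-1.17) / 3 = (-0.850) / 3 = -0.283 V.
E° values themselves are not directly additive — weighting by electron count is essential.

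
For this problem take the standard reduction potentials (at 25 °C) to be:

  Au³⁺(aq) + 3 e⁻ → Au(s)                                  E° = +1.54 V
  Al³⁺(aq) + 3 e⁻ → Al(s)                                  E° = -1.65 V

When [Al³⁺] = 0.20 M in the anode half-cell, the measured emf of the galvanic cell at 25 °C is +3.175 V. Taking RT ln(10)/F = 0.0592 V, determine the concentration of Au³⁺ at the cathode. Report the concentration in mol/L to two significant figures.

0.035 M

Au³⁺/Au is the cathode, Al³⁺/Al the anode: E°cell = +3.19 V, n = 3.
Overall reaction: Au³⁺(aq) + Al(s) → Au(s) + Al³⁺(aq); Q = [Al³⁺]^1/[Au³⁺]^1.
From E = E° − (0.0592/n) log Q: log Q = (E° − E)·n/0.0592 = (+3.19 − (+3.175))·3/0.0592 = 0.7601.
So 1·log[Au³⁺] = 1·log(0.2) − log Q = -0.6990 − (0.7601) = -1.4591; [Au³⁺] = 10^(-1.4591) ≈ 0.035 M.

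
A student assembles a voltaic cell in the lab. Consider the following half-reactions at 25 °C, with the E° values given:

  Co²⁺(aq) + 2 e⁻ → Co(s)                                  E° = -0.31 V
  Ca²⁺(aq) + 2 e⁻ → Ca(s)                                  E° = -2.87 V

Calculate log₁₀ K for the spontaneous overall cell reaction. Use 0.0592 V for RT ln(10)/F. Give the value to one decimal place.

Cathode: Co²⁺/Co; anode: Ca²⁺/Ca. E°cell = +2.56 V, n = 2.
log K = nE°cell / 0.0592 = (2)(+2.56) / 0.0592 = 86.5.

86.5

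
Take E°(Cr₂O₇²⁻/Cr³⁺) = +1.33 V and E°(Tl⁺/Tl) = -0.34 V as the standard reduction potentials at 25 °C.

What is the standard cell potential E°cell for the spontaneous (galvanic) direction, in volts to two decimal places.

+1.67 V

The Cr₂O₇²⁻/Cr³⁺ couple has the higher reduction potential, so it is the cathode; Tl⁺/Tl is oxidised at the anode.
E°cell = E°(cathode) − E°(anode) = (+1.33) − (-0.34) = +1.67 V.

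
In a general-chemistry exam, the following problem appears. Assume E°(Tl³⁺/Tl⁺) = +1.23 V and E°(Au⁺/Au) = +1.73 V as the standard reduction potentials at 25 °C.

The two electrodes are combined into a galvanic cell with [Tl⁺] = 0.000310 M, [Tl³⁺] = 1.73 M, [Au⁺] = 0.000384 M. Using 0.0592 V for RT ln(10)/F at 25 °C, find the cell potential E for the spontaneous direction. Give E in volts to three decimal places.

+0.187 V

Au⁺/Au is the cathode (higher E°), Tl³⁺/Tl⁺ the anode: E°cell = +1.73 − (+1.23) = +0.50 V, n = 2.
Overall: 2 Au⁺(aq) + Tl⁺(aq) → 2 Au(s) + Tl³⁺(aq)
Q = [Tl³⁺] / ([Au⁺]^2·[Tl⁺]); log Q = 10.578.
E = E° − (0.0592/n) log Q = +0.50 − (0.0592/2)(10.578) = +0.187 V.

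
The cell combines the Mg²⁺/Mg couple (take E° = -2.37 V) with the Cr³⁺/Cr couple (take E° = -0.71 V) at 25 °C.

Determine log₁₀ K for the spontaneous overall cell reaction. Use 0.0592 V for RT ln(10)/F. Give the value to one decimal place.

168.2

Cathode: Cr³⁺/Cr; anode: Mg²⁺/Mg. E°cell = +1.66 V, n = 6.
log K = nE°cell / 0.0592 = (6)(+1.66) / 0.0592 = 168.2.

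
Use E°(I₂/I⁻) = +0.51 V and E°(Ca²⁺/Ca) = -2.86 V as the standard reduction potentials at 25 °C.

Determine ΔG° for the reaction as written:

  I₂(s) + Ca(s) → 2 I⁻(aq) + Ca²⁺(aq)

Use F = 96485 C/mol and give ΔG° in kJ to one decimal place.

-650.3 kJ

As written, I₂/I⁻ is reduced (cathode) and Ca²⁺/Ca is oxidised (anode), so E°cell = (+0.51) − (-2.86) = +3.37 V.
Balancing electrons gives n = 2.
ΔG° = −nFE° = −(2)(96485)(+3.37) = -650,309 J = -650.3 kJ.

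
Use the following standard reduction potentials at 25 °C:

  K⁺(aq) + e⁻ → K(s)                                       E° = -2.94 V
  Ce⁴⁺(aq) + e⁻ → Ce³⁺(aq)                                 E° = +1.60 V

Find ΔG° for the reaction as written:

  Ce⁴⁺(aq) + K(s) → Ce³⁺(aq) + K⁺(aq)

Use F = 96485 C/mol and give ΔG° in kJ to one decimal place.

-438.0 kJ

As written, Ce⁴⁺/Ce³⁺ is reduced (cathode) and K⁺/K is oxidised (anode), so E°cell = (+1.60) − (-2.94) = +4.54 V.
Balancing electrons gives n = 1.
ΔG° = −nFE° = −(1)(96485)(+4.54) = -438,042 J = -438.0 kJ.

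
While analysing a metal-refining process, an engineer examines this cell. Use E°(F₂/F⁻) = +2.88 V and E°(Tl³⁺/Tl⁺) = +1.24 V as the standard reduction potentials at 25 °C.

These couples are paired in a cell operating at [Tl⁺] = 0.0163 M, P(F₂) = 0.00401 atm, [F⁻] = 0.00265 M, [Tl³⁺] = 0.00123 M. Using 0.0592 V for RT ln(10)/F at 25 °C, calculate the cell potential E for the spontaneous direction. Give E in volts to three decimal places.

F₂/F⁻ is the cathode (higher E°), Tl³⁺/Tl⁺ the anode: E°cell = +2.88 − (+1.24) = +1.64 V, n = 2.
Overall: F₂(g) + Tl⁺(aq) → 2 F⁻(aq) + Tl³⁺(aq)
Q = [F⁻]^2·[Tl³⁺] / (P(F₂)·[Tl⁺]); log Q = -3.879.
E = E° − (0.0592/n) log Q = +1.64 − (0.0592/2)(-3.879) = +1.755 V.

+1.755 V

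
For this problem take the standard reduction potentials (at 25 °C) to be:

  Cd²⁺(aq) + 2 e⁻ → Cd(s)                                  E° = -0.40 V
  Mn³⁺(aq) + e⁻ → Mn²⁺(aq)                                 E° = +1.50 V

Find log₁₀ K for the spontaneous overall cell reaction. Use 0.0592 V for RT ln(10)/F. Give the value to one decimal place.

Cathode: Mn³⁺/Mn²⁺; anode: Cd²⁺/Cd. E°cell = +1.90 V, n = 2.
log K = nE°cell / 0.0592 = (2)(+1.90) / 0.0592 = 64.2.

64.2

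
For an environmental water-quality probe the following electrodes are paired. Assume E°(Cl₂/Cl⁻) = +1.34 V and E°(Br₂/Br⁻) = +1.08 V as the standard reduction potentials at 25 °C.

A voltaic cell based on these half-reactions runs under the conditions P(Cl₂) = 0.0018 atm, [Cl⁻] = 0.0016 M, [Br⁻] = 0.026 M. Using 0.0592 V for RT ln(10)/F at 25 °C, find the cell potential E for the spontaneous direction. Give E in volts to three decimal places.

Cl₂/Cl⁻ is the cathode (higher E°), Br₂/Br⁻ the anode: E°cell = +1.34 − (+1.08) = +0.26 V, n = 2.
Overall: Cl₂(g) + 2 Br⁻(aq) → 2 Cl⁻(aq) + Br₂(l)
Q = [Cl⁻]^2 / (P(Cl₂)·[Br⁻]^2); log Q = 0.323.
E = E° − (0.0592/n) log Q = +0.26 − (0.0592/2)(0.323) = +0.250 V.

+0.250 V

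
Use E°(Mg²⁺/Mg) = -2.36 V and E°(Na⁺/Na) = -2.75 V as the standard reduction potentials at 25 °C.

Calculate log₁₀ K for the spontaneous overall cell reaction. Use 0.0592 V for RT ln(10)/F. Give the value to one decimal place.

Cathode: Mg²⁺/Mg; anode: Na⁺/Na. E°cell = +0.39 V, n = 2.
log K = nE°cell / 0.0592 = (2)(+0.39) / 0.0592 = 13.2.

13.2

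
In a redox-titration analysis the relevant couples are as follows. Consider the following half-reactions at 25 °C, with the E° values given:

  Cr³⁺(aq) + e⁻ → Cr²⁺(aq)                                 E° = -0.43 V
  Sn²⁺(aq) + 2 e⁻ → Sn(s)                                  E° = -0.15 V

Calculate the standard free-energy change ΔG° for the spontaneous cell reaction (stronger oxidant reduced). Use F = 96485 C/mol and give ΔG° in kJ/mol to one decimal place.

Sn²⁺/Sn (E° = -0.15 V) is the cathode; Cr³⁺/Cr²⁺ (E° = -0.43 V) is the anode, so E°cell = +0.28 V.
Balancing electrons gives n = 2 (lcm of 2 and 1).
ΔG° = −nFE° = −(2)(96485)(+0.28) = -54,032 J = -54.0 kJ/mol.

-54.0 kJ/mol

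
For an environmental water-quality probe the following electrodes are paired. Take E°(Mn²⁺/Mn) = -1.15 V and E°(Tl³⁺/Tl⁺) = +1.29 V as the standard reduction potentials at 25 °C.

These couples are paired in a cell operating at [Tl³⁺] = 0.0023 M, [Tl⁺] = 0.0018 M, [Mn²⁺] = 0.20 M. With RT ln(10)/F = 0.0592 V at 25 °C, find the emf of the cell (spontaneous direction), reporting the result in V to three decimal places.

+2.464 V

Tl³⁺/Tl⁺ is the cathode (higher E°), Mn²⁺/Mn the anode: E°cell = +1.29 − (-1.15) = +2.44 V, n = 2.
Overall: Tl³⁺(aq) + Mn(s) → Tl⁺(aq) + Mn²⁺(aq)
Q = [Tl⁺]·[Mn²⁺] / ([Tl³⁺]); log Q = -0.805.
E = E° − (0.0592/n) log Q = +2.44 − (0.0592/2)(-0.805) = +2.464 V.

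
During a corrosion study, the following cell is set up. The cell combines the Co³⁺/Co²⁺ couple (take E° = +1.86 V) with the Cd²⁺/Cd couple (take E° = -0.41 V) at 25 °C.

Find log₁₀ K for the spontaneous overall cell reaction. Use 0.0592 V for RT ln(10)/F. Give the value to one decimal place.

Cathode: Co³⁺/Co²⁺; anode: Cd²⁺/Cd. E°cell = +2.27 V, n = 2.
log K = nE°cell / 0.0592 = (2)(+2.27) / 0.0592 = 76.7.

76.7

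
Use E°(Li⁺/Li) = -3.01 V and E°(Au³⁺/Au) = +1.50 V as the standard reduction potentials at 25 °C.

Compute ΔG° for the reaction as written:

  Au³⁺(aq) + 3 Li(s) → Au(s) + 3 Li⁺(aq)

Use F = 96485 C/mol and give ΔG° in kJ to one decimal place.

-1305.4 kJ

As written, Au³⁺/Au is reduced (cathode) and Li⁺/Li is oxidised (anode), so E°cell = (+1.50) − (-3.01) = +4.51 V.
Balancing electrons gives n = 3.
ΔG° = −nFE° = −(3)(96485)(+4.51) = -1,305,442 J = -1305.4 kJ.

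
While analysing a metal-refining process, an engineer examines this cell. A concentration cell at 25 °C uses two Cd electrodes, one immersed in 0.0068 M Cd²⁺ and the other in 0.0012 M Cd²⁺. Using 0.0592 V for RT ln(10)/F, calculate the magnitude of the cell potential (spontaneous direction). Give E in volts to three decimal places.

For a concentration cell E°cell = 0. The 0.0068 M side is the cathode (reduction is favoured where [Cd²⁺] is higher).
With n = 2, E = −(0.0592/2) log([Cd²⁺]ₐₙ/[Cd²⁺]꜀ₐₜ) = −(0.0592/2) log(0.0012/0.0068) = −(0.0592/2)(-0.753) = +0.022 V.

+0.022 V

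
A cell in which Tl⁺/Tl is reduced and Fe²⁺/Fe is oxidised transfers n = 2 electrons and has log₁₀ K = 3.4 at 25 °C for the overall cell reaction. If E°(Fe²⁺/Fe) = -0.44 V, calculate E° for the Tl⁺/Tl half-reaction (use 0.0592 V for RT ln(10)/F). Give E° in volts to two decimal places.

E°cell = (0.0592/n)·log K = (0.0592/2)(3.4) = +0.101 V.
Since Tl⁺/Tl is the cathode and Fe²⁺/Fe the anode, E°cell = E°(Tl⁺/Tl) − E°(Fe²⁺/Fe).
So E°(Tl⁺/Tl) = E°cell + E°(Fe²⁺/Fe) = +0.101 + (-0.44) = -0.34 V.

-0.34 V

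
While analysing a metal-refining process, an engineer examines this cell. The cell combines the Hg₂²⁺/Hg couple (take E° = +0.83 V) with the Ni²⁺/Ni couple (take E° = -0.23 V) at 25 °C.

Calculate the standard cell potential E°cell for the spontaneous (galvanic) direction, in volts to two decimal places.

+1.06 V

The Hg₂²⁺/Hg couple has the higher reduction potential, so it is the cathode; Ni²⁺/Ni is oxidised at the anode.
E°cell = E°(cathode) − E°(anode) = (+0.83) − (-0.23) = +1.06 V.
Since E°cell > 0, the reaction is spontaneous under standard conditions.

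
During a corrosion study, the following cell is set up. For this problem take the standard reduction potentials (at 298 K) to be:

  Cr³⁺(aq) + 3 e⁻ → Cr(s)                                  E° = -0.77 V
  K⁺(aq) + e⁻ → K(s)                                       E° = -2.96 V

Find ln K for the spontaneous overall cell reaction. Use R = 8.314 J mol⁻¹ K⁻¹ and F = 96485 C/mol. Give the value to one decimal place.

Cathode: Cr³⁺/Cr; anode: K⁺/K. E°cell = (-0.77) − (-2.96) = +2.19 V, with n = 3.
ΔG° = −nFE° = −RT ln K, so ln K = nFE°/(RT) = (3)(96485)(+2.19) / ((8.314)(298)) = 255.858.

255.9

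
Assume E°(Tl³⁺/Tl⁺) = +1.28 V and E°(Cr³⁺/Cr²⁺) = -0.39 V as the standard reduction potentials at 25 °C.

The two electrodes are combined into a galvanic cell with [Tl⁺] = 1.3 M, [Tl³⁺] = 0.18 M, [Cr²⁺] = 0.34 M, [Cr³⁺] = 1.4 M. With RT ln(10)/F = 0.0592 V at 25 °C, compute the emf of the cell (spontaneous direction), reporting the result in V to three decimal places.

Tl³⁺/Tl⁺ is the cathode (higher E°), Cr³⁺/Cr²⁺ the anode: E°cell = +1.28 − (-0.39) = +1.67 V, n = 2.
Overall: Tl³⁺(aq) + 2 Cr²⁺(aq) → Tl⁺(aq) + 2 Cr³⁺(aq)
Q = [Tl⁺]·[Cr³⁺]^2 / ([Tl³⁺]·[Cr²⁺]^2); log Q = 2.088.
E = E° − (0.0592/n) log Q = +1.67 − (0.0592/2)(2.088) = +1.608 V.

+1.608 V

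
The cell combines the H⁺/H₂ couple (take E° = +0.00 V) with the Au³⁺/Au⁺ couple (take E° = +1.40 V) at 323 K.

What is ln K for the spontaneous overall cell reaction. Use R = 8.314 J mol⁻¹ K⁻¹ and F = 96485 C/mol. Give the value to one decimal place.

Cathode: Au³⁺/Au⁺; anode: H⁺/H₂. E°cell = (+1.40) − (+0.00) = +1.40 V, with n = 2.
ΔG° = −nFE° = −RT ln K, so ln K = nFE°/(RT) = (2)(96485)(+1.40) / ((8.314)(323)) = 100.602.

100.6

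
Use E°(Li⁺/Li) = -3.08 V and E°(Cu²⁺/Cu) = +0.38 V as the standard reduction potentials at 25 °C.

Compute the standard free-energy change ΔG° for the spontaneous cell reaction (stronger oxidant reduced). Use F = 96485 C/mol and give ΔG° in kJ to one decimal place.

Cu²⁺/Cu (E° = +0.38 V) is the cathode; Li⁺/Li (E° = -3.08 V) is the anode, so E°cell = +3.46 V.
Balancing electrons gives n = 2 (lcm of 2 and 1).
ΔG° = −nFE° = −(2)(96485)(+3.46) = -667,676 J = -667.7 kJ.

-667.7 kJ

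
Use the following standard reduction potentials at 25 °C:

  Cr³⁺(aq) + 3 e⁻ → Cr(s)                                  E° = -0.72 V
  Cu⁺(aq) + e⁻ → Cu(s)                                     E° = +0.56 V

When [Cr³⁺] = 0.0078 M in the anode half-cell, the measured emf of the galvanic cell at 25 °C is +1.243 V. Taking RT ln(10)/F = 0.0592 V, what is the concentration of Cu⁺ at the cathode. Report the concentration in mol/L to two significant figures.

Cu⁺/Cu is the cathode, Cr³⁺/Cr the anode: E°cell = +1.28 V, n = 3.
Overall reaction: 3 Cu⁺(aq) + Cr(s) → 3 Cu(s) + Cr³⁺(aq); Q = [Cr³⁺]^1/[Cu⁺]^3.
From E = E° − (0.0592/n) log Q: log Q = (E° − E)·n/0.0592 = (+1.28 − (+1.243))·3/0.0592 = 1.8750.
So 3·log[Cu⁺] = 1·log(0.0078) − log Q = -2.1079 − (1.8750) = -3.9829; log[Cu⁺] = -3.9829 / 3 = -1.3276; [Cu⁺] = 10^(-1.3276) ≈ 0.047 M.

0.047 M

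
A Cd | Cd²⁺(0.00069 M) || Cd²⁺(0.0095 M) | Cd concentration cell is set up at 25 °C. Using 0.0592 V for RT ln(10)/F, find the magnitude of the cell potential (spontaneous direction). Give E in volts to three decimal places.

+0.034 V

For a concentration cell E°cell = 0. The 0.0095 M side is the cathode (reduction is favoured where [Cd²⁺] is higher).
With n = 2, E = −(0.0592/2) log([Cd²⁺]ₐₙ/[Cd²⁺]꜀ₐₜ) = −(0.0592/2) log(0.00069/0.0095) = −(0.0592/2)(-1.139) = +0.034 V.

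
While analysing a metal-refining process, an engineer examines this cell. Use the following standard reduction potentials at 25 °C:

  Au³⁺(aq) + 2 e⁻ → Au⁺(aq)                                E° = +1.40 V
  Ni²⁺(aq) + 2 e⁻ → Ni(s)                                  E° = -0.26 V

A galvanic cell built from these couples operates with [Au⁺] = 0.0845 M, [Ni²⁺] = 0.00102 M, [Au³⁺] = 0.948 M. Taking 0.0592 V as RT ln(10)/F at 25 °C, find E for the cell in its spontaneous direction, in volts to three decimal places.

Au³⁺/Au⁺ is the cathode (higher E°), Ni²⁺/Ni the anode: E°cell = +1.40 − (-0.26) = +1.66 V, n = 2.
Overall: Au³⁺(aq) + Ni(s) → Au⁺(aq) + Ni²⁺(aq)
Q = [Au⁺]·[Ni²⁺] / ([Au³⁺]); log Q = -4.041.
E = E° − (0.0592/n) log Q = +1.66 − (0.0592/2)(-4.041) = +1.780 V.

+1.780 V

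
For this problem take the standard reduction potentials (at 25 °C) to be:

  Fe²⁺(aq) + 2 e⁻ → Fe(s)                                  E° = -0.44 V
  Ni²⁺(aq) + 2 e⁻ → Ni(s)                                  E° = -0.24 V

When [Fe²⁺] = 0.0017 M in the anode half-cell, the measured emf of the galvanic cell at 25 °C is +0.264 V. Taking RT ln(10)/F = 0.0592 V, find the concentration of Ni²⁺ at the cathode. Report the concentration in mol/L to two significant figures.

0.25 M

Ni²⁺/Ni is the cathode, Fe²⁺/Fe the anode: E°cell = +0.20 V, n = 2.
Overall reaction: Ni²⁺(aq) + Fe(s) → Ni(s) + Fe²⁺(aq); Q = [Fe²⁺]^1/[Ni²⁺]^1.
From E = E° − (0.0592/n) log Q: log Q = (E° − E)·n/0.0592 = (+0.20 − (+0.264))·2/0.0592 = -2.1622.
So 1·log[Ni²⁺] = 1·log(0.0017) − log Q = -2.7696 − (-2.1622) = -0.6074; [Ni²⁺] = 10^(-0.6074) ≈ 0.25 M.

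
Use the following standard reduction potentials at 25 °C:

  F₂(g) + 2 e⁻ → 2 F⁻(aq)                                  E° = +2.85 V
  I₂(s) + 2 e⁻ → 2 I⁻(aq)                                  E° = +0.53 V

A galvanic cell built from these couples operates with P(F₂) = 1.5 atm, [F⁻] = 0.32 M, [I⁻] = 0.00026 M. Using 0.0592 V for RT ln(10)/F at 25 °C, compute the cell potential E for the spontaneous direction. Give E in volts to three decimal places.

+2.142 V

F₂/F⁻ is the cathode (higher E°), I₂/I⁻ the anode: E°cell = +2.85 − (+0.53) = +2.32 V, n = 2.
Overall: F₂(g) + 2 I⁻(aq) → 2 F⁻(aq) + I₂(s)
Q = [F⁻]^2 / (P(F₂)·[I⁻]^2); log Q = 6.004.
E = E° − (0.0592/n) log Q = +2.32 − (0.0592/2)(6.004) = +2.142 V.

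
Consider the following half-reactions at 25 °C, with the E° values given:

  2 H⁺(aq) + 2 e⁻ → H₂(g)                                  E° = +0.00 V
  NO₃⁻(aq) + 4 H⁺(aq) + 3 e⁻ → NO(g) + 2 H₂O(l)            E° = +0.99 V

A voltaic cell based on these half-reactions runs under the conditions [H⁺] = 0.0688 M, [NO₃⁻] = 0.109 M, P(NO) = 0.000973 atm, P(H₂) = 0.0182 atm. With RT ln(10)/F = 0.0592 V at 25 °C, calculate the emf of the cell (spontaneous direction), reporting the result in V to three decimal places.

NO₃⁻/NO is the cathode (higher E°), H⁺/H₂ the anode: E°cell = +0.99 − (+0.00) = +0.99 V, n = 6.
Overall: 2 NO₃⁻(aq) + 2 H⁺(aq) + 3 H₂(g) → 2 NO(g) + 4 H₂O(l)
Q = P(NO)^2 / ([NO₃⁻]^2·[H⁺]^2·P(H₂)^3); log Q = 3.446.
E = E° − (0.0592/n) log Q = +0.99 − (0.0592/6)(3.446) = +0.956 V.

+0.956 V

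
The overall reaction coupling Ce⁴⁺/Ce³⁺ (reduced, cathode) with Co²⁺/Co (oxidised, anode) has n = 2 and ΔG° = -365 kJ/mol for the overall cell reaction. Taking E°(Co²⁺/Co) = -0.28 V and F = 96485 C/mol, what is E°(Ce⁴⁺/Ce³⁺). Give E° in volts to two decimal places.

E°cell = −ΔG°/(nF) = −(-365×10³)/((2)(96485)) = +1.891 V.
Since Ce⁴⁺/Ce³⁺ is the cathode and Co²⁺/Co the anode, E°cell = E°(Ce⁴⁺/Ce³⁺) − E°(Co²⁺/Co).
So E°(Ce⁴⁺/Ce³⁺) = E°cell + E°(Co²⁺/Co) = +1.891 + (-0.28) = +1.61 V.

+1.61 V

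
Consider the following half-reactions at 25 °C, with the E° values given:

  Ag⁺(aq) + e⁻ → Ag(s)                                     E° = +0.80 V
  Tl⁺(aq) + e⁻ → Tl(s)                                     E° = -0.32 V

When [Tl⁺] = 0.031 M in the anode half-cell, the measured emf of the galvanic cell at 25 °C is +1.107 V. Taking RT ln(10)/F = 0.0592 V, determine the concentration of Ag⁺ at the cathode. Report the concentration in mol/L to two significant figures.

Ag⁺/Ag is the cathode, Tl⁺/Tl the anode: E°cell = +1.12 V, n = 1.
Overall reaction: Ag⁺(aq) + Tl(s) → Ag(s) + Tl⁺(aq); Q = [Tl⁺]^1/[Ag⁺]^1.
From E = E° − (0.0592/n) log Q: log Q = (E° − E)·n/0.0592 = (+1.12 − (+1.107))·1/0.0592 = 0.2196.
So 1·log[Ag⁺] = 1·log(0.031) − log Q = -1.5086 − (0.2196) = -1.7282; [Ag⁺] = 10^(-1.7282) ≈ 0.019 M.

0.019 M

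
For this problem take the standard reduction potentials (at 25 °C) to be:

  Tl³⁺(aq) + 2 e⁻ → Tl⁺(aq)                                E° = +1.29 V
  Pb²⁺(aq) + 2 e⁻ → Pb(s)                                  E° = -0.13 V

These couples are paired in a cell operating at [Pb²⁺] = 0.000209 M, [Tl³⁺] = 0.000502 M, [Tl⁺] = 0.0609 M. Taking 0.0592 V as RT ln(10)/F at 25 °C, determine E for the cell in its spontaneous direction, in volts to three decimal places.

Tl³⁺/Tl⁺ is the cathode (higher E°), Pb²⁺/Pb the anode: E°cell = +1.29 − (-0.13) = +1.42 V, n = 2.
Overall: Tl³⁺(aq) + Pb(s) → Tl⁺(aq) + Pb²⁺(aq)
Q = [Tl⁺]·[Pb²⁺] / ([Tl³⁺]); log Q = -1.596.
E = E° − (0.0592/n) log Q = +1.42 − (0.0592/2)(-1.596) = +1.467 V.

+1.467 V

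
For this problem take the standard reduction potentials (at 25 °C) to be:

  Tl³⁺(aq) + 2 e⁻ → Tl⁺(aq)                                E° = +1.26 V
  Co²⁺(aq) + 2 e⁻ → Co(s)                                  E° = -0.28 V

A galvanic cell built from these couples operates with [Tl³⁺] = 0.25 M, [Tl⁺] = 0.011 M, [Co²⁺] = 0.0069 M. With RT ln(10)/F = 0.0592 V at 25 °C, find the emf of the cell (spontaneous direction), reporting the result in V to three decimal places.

Tl³⁺/Tl⁺ is the cathode (higher E°), Co²⁺/Co the anode: E°cell = +1.26 − (-0.28) = +1.54 V, n = 2.
Overall: Tl³⁺(aq) + Co(s) → Tl⁺(aq) + Co²⁺(aq)
Q = [Tl⁺]·[Co²⁺] / ([Tl³⁺]); log Q = -3.518.
E = E° − (0.0592/n) log Q = +1.54 − (0.0592/2)(-3.518) = +1.644 V.

+1.644 V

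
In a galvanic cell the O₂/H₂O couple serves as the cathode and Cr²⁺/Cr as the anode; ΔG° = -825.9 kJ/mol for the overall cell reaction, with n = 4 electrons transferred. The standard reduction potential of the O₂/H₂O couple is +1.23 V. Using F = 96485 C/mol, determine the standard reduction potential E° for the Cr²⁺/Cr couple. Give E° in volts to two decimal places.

-0.91 V

E°cell = −ΔG°/(nF) = −(-825.9×10³)/((4)(96485)) = +2.140 V.
Since O₂/H₂O is the cathode and Cr²⁺/Cr the anode, E°cell = E°(O₂/H₂O) − E°(Cr²⁺/Cr).
So E°(Cr²⁺/Cr) = E°(O₂/H₂O) − E°cell = (+1.23) − (+2.140) = -0.91 V.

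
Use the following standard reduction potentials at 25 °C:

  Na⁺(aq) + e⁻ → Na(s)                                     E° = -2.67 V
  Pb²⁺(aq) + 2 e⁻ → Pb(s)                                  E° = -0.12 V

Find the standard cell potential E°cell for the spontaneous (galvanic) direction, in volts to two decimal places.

The Pb²⁺/Pb couple has the higher reduction potential, so it is the cathode; Na⁺/Na is oxidised at the anode.
E°cell = E°(cathode) − E°(anode) = (-0.12) − (-2.67) = +2.55 V.

+2.55 V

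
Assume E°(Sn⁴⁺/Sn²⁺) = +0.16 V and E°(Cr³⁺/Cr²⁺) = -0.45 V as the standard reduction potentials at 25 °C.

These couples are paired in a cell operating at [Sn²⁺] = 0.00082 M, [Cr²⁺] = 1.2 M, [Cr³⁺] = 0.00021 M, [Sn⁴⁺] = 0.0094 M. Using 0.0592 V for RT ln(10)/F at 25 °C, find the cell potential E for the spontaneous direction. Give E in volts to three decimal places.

Sn⁴⁺/Sn²⁺ is the cathode (higher E°), Cr³⁺/Cr²⁺ the anode: E°cell = +0.16 − (-0.45) = +0.61 V, n = 2.
Overall: Sn⁴⁺(aq) + 2 Cr²⁺(aq) → Sn²⁺(aq) + 2 Cr³⁺(aq)
Q = [Sn²⁺]·[Cr³⁺]^2 / ([Sn⁴⁺]·[Cr²⁺]^2); log Q = -8.573.
E = E° − (0.0592/n) log Q = +0.61 − (0.0592/2)(-8.573) = +0.864 V.

+0.864 V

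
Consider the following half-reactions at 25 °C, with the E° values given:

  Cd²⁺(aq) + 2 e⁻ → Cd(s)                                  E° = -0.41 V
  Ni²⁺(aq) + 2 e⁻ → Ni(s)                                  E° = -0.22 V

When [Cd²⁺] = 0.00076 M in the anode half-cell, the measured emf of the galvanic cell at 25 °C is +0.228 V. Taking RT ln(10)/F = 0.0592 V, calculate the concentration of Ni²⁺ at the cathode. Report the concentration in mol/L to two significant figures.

0.015 M

Ni²⁺/Ni is the cathode, Cd²⁺/Cd the anode: E°cell = +0.19 V, n = 2.
Overall reaction: Ni²⁺(aq) + Cd(s) → Ni(s) + Cd²⁺(aq); Q = [Cd²⁺]^1/[Ni²⁺]^1.
From E = E° − (0.0592/n) log Q: log Q = (E° − E)·n/0.0592 = (+0.19 − (+0.228))·2/0.0592 = -1.2838.
So 1·log[Ni²⁺] = 1·log(0.00076) − log Q = -3.1192 − (-1.2838) = -1.8354; [Ni²⁺] = 10^(-1.8354) ≈ 0.015 M.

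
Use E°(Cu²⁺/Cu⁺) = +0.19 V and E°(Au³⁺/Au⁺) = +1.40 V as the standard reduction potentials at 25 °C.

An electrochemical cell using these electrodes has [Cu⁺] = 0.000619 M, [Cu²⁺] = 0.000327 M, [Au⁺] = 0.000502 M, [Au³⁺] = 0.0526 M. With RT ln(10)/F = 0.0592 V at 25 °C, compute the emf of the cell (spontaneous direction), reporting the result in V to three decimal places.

+1.286 V

Au³⁺/Au⁺ is the cathode (higher E°), Cu²⁺/Cu⁺ the anode: E°cell = +1.40 − (+0.19) = +1.21 V, n = 2.
Overall: Au³⁺(aq) + 2 Cu⁺(aq) → Au⁺(aq) + 2 Cu²⁺(aq)
Q = [Au⁺]·[Cu²⁺]^2 / ([Au³⁺]·[Cu⁺]^2); log Q = -2.575.
E = E° − (0.0592/n) log Q = +1.21 − (0.0592/2)(-2.575) = +1.286 V.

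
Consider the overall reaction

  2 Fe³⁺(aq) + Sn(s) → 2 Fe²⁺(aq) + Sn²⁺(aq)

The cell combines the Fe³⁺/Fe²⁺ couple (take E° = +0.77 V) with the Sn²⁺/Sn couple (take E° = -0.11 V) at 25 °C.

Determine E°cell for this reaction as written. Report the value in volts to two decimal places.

The Fe³⁺/Fe²⁺ couple has the higher reduction potential, so it is the cathode; Sn²⁺/Sn is oxidised at the anode.
E°cell = E°(cathode) − E°(anode) = (+0.77) − (-0.11) = +0.88 V.

+0.88 V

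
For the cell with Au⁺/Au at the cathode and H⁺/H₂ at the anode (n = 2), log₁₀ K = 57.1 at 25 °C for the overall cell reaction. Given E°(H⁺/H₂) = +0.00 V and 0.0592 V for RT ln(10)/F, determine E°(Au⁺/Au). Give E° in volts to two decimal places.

+1.69 V

E°cell = (0.0592/n)·log K = (0.0592/2)(57.1) = +1.690 V.
Since Au⁺/Au is the cathode and H⁺/H₂ the anode, E°cell = E°(Au⁺/Au) − E°(H⁺/H₂).
So E°(Au⁺/Au) = E°cell + E°(H⁺/H₂) = +1.690 + (+0.00) = +1.69 V.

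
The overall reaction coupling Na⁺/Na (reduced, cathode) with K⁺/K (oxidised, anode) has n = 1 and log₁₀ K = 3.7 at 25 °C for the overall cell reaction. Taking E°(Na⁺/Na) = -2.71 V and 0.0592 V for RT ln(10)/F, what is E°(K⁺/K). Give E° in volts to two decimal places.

-2.93 V

E°cell = (0.0592/n)·log K = (0.0592/1)(3.7) = +0.219 V.
Since Na⁺/Na is the cathode and K⁺/K the anode, E°cell = E°(Na⁺/Na) − E°(K⁺/K).
So E°(K⁺/K) = E°(Na⁺/Na) − E°cell = (-2.71) − (+0.219) = -2.93 V.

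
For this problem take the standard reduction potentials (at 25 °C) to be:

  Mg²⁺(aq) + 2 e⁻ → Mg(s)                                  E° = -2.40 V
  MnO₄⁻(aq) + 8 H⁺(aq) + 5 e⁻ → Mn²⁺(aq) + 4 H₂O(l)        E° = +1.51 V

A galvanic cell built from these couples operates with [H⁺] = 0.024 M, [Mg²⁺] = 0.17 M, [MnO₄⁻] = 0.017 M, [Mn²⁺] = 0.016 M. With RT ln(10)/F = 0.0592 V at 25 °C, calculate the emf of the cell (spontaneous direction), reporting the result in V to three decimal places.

+3.780 V

MnO₄⁻/Mn²⁺ is the cathode (higher E°), Mg²⁺/Mg the anode: E°cell = +1.51 − (-2.40) = +3.91 V, n = 10.
Overall: 2 MnO₄⁻(aq) + 16 H⁺(aq) + 5 Mg(s) → 2 Mn²⁺(aq) + 8 H₂O(l) + 5 Mg²⁺(aq)
Q = [Mn²⁺]^2·[Mg²⁺]^5 / ([MnO₄⁻]^2·[H⁺]^16); log Q = 22.016.
E = E° − (0.0592/n) log Q = +3.91 − (0.0592/10)(22.016) = +3.780 V.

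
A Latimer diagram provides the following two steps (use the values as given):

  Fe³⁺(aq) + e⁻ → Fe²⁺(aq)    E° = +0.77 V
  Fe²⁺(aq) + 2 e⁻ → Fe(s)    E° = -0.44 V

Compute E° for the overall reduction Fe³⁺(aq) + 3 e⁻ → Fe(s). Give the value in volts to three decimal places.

-0.037 V

Standard free energies of sequential steps add: ΔG°₃ = ΔG°₁ + ΔG°₂, so n₃E°₃ = n₁E°₁ + n₂E°₂.
E°₃ = (1×+0.77 + 2×-0.44) / 3 = (-0.110) / 3 = -0.037 V.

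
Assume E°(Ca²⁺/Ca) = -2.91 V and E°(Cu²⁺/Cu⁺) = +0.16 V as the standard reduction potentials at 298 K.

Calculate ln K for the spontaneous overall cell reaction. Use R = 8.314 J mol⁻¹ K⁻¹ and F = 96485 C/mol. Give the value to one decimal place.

239.1

Cathode: Cu²⁺/Cu⁺; anode: Ca²⁺/Ca. E°cell = (+0.16) − (-2.91) = +3.07 V, with n = 2.
ΔG° = −nFE° = −RT ln K, so ln K = nFE°/(RT) = (2)(96485)(+3.07) / ((8.314)(298)) = 239.112.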